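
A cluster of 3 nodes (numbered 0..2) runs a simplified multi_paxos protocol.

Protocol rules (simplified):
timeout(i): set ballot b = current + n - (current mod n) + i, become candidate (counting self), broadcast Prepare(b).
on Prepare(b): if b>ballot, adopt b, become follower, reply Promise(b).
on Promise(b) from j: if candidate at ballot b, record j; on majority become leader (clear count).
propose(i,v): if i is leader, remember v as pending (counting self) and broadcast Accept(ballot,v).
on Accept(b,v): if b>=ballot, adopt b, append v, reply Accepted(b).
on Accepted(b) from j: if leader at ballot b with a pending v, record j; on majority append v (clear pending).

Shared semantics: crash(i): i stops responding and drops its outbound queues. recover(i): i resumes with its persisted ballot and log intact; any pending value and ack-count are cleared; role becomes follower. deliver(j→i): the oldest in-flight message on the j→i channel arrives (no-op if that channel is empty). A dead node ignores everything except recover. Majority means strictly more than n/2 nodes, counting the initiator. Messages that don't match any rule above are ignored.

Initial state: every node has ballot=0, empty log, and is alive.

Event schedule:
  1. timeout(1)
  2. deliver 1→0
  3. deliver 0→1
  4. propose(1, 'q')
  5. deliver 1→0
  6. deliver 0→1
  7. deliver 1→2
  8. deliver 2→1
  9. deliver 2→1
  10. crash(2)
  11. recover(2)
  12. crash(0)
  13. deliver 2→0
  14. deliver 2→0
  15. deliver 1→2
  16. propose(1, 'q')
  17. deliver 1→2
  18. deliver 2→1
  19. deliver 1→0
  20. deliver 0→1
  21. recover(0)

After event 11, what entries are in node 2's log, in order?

empty

1. timeout(1):  <1:cand b4 ->
2. deliver 1→0:  <0:foll b4 ->
3. deliver 0→1:  <1:lead b4 ->
4. propose(1,'q'):  nop
5. deliver 1→0:  <0:foll b4 q>
6. deliver 0→1:  <1:lead b4 q>
7. deliver 1→2:  <2:foll b4 ->
8. deliver 2→1:  nop
9. deliver 2→1:  nop
10. crash(2):  <2:✗foll b4 ->
11. recover(2):  <2:foll b4 ->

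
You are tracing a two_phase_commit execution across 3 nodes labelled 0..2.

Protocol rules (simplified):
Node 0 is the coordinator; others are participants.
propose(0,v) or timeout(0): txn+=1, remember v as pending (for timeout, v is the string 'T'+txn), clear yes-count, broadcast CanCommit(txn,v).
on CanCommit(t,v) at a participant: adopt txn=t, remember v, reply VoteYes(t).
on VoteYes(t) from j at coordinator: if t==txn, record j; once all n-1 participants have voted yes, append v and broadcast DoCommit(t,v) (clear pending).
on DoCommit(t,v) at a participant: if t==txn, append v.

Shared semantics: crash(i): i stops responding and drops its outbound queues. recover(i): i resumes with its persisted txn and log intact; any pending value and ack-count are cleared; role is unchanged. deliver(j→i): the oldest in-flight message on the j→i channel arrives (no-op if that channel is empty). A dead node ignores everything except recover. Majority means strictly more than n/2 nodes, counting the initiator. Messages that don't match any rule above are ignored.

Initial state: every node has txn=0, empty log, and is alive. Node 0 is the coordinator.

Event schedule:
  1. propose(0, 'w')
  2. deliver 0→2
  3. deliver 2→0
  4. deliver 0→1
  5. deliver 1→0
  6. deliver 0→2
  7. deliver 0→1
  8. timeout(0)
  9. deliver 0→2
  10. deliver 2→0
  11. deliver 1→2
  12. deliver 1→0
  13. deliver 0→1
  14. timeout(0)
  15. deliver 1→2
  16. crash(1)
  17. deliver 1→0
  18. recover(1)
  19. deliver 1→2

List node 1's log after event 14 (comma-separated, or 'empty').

after 1 — propose(0,'w'): n0:coor/t1/[-]
after 2 — deliver 0→2: n2:part/t1/[-]
after 3 — deliver 2→0: ·
after 4 — deliver 0→1: n1:part/t1/[-]
after 5 — deliver 1→0: n0:coor/t1/[w]
after 6 — deliver 0→2: n2:part/t1/[w]
after 7 — deliver 0→1: n1:part/t1/[w]
after 8 — timeout(0): n0:coor/t2/[w]
after 9 — deliver 0→2: n2:part/t2/[w]
after 10 — deliver 2→0: ·
after 11 — deliver 1→2: ·
after 12 — deliver 1→0: ·
after 13 — deliver 0→1: n1:part/t2/[w]
after 14 — timeout(0): n0:coor/t3/[w]

w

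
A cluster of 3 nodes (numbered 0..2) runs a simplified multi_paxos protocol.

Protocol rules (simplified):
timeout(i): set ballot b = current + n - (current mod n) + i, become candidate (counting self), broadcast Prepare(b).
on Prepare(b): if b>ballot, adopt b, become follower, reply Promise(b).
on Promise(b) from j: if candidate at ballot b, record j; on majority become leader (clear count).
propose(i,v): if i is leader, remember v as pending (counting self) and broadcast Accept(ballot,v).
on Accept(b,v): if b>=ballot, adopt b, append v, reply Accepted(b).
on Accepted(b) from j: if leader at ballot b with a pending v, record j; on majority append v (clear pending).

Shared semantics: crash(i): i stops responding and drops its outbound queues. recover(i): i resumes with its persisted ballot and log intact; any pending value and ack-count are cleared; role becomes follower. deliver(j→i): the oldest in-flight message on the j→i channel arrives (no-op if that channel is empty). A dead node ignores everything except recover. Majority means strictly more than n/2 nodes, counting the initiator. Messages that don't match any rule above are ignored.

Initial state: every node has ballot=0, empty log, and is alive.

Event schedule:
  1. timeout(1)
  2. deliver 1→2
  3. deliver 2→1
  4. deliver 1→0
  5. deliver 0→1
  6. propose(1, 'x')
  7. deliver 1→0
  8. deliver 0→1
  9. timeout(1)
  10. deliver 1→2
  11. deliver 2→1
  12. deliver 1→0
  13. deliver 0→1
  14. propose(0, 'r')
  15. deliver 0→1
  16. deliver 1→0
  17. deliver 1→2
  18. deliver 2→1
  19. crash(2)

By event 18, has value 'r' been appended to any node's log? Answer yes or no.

step 1 timeout(1): 1={cand,b=4,log=-}
step 2 deliver 1→2: 2={foll,b=4,log=-}
step 3 deliver 2→1: 1={lead,b=4,log=-}
step 4 deliver 1→0: 0={foll,b=4,log=-}
step 5 deliver 0→1: —
step 6 propose(1,'x'): —
step 7 deliver 1→0: 0={foll,b=4,log=x}
step 8 deliver 0→1: 1={lead,b=4,log=x}
step 9 timeout(1): 1={cand,b=7,log=x}
step 10 deliver 1→2: 2={foll,b=4,log=x}
step 11 deliver 2→1: —
step 12 deliver 1→0: 0={foll,b=7,log=x}
step 13 deliver 0→1: 1={lead,b=7,log=x}
step 14 propose(0,'r'): —
step 15 deliver 0→1: —
step 16 deliver 1→0: —
step 17 deliver 1→2: 2={foll,b=7,log=x}
step 18 deliver 2→1: —

no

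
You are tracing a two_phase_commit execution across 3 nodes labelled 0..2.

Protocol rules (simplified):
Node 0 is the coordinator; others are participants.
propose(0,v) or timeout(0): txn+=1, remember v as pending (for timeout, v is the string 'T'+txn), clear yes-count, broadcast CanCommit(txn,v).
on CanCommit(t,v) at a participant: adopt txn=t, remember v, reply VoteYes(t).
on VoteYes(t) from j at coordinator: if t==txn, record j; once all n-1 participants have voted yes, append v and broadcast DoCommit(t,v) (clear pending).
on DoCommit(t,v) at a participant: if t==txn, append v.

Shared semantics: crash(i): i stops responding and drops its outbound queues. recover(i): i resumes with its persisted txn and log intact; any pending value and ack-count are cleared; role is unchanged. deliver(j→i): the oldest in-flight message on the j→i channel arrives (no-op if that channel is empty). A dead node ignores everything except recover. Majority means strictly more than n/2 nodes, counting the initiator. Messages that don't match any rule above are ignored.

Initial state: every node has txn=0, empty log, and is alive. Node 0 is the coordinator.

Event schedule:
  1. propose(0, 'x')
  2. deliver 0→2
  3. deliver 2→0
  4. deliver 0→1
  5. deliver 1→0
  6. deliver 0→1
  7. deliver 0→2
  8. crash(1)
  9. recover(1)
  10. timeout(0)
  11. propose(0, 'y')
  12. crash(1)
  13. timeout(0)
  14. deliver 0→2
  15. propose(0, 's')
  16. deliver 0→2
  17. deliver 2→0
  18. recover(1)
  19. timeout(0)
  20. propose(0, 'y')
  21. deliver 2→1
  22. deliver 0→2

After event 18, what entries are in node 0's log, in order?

x

e1 propose(0,'x'): 0[coor,t=1,-]
e2 deliver 0→2: 2[part,t=1,-]
e3 deliver 2→0: ·
e4 deliver 0→1: 1[part,t=1,-]
e5 deliver 1→0: 0[coor,t=1,x]
e6 deliver 0→1: 1[part,t=1,x]
e7 deliver 0→2: 2[part,t=1,x]
e8 crash(1): 1[✗part,t=1,x]
e9 recover(1): 1[part,t=1,x]
e10 timeout(0): 0[coor,t=2,x]
e11 propose(0,'y'): 0[coor,t=3,x]
e12 crash(1): 1[✗part,t=1,x]
e13 timeout(0): 0[coor,t=4,x]
e14 deliver 0→2: 2[part,t=2,x]
e15 propose(0,'s'): 0[coor,t=5,x]
e16 deliver 0→2: 2[part,t=3,x]
e17 deliver 2→0: ·
e18 recover(1): 1[part,t=1,x]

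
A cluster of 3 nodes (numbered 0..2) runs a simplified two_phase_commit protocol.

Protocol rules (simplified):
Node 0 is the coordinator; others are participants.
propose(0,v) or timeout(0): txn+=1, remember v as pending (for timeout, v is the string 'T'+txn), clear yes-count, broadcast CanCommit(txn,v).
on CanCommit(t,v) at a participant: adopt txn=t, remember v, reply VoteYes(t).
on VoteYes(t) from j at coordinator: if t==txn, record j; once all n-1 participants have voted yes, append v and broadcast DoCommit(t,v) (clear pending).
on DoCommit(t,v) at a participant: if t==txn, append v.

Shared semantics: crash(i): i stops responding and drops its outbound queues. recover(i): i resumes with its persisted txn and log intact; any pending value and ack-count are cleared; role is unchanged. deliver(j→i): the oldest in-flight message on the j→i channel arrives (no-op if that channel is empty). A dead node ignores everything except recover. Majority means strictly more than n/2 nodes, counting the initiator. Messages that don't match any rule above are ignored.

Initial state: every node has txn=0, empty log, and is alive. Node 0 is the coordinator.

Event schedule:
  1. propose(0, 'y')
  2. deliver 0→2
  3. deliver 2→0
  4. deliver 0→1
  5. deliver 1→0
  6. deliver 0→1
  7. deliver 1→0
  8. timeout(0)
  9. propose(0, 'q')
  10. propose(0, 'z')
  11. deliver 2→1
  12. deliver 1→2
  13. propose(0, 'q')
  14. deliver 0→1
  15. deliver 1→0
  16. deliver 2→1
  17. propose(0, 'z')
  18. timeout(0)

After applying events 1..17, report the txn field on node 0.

6

e1 propose(0,'y'): 0[coor,t=1,-]
e2 deliver 0→2: 2[part,t=1,-]
e3 deliver 2→0: ·
e4 deliver 0→1: 1[part,t=1,-]
e5 deliver 1→0: 0[coor,t=1,y]
e6 deliver 0→1: 1[part,t=1,y]
e7 deliver 1→0: ·
e8 timeout(0): 0[coor,t=2,y]
e9 propose(0,'q'): 0[coor,t=3,y]
e10 propose(0,'z'): 0[coor,t=4,y]
e11 deliver 2→1: ·
e12 deliver 1→2: ·
e13 propose(0,'q'): 0[coor,t=5,y]
e14 deliver 0→1: 1[part,t=2,y]
e15 deliver 1→0: ·
e16 deliver 2→1: ·
e17 propose(0,'z'): 0[coor,t=6,y]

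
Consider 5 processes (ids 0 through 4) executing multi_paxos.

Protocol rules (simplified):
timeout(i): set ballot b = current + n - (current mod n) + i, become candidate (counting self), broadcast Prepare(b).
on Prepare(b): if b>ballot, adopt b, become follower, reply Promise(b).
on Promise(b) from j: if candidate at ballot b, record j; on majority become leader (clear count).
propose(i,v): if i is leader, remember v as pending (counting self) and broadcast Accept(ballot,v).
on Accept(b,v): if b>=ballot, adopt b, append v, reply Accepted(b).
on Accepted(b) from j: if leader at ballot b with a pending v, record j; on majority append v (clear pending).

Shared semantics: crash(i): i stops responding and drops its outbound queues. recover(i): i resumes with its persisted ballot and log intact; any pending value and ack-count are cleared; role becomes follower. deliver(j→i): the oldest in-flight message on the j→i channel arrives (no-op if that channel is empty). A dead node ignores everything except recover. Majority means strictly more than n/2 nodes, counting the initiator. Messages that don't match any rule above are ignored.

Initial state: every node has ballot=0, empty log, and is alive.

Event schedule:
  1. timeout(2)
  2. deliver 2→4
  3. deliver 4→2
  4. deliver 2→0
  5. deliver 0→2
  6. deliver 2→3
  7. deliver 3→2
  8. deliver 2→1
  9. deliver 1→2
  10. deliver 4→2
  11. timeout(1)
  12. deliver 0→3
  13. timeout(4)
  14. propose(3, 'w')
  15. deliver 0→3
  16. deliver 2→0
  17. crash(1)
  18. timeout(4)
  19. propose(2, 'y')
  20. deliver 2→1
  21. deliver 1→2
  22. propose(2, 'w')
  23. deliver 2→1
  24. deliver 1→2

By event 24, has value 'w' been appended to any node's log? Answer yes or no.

1. timeout(2):  <2:cand b7 ->
2. deliver 2→4:  <4:foll b7 ->
3. deliver 4→2:  nop
4. deliver 2→0:  <0:foll b7 ->
5. deliver 0→2:  <2:lead b7 ->
6. deliver 2→3:  <3:foll b7 ->
7. deliver 3→2:  nop
8. deliver 2→1:  <1:foll b7 ->
9. deliver 1→2:  nop
10. deliver 4→2:  nop
11. timeout(1):  <1:cand b11 ->
12. deliver 0→3:  nop
13. timeout(4):  <4:cand b14 ->
14. propose(3,'w'):  nop
15. deliver 0→3:  nop
16. deliver 2→0:  nop
17. crash(1):  <1:✗cand b11 ->
18. timeout(4):  <4:cand b19 ->
19. propose(2,'y'):  nop
20. deliver 2→1:  nop
21. deliver 1→2:  nop
22. propose(2,'w'):  nop
23. deliver 2→1:  nop
24. deliver 1→2:  nop

no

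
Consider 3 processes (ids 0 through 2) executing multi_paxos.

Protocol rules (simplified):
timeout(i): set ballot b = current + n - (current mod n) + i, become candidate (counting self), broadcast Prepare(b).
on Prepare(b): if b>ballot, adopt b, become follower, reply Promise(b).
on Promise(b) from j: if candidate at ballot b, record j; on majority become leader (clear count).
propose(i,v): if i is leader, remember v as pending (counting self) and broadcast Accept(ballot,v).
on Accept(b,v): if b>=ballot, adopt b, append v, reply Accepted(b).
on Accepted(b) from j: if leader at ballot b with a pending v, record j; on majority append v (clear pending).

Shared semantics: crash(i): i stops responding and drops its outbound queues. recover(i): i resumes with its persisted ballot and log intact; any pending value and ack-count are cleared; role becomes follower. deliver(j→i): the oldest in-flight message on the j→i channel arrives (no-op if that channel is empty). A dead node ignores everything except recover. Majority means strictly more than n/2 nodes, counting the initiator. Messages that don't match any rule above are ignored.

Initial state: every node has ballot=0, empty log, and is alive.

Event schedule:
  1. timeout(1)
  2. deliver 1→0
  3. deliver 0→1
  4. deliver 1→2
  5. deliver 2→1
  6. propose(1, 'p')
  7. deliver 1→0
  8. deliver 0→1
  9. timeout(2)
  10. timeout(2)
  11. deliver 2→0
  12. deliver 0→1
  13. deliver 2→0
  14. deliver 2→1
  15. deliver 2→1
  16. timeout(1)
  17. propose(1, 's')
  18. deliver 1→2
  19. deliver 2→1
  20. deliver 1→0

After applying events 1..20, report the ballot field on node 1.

13

1. timeout(1):  <1:cand b4 ->
2. deliver 1→0:  <0:foll b4 ->
3. deliver 0→1:  <1:lead b4 ->
4. deliver 1→2:  <2:foll b4 ->
5. deliver 2→1:  nop
6. propose(1,'p'):  nop
7. deliver 1→0:  <0:foll b4 p>
8. deliver 0→1:  <1:lead b4 p>
9. timeout(2):  <2:cand b8 ->
10. timeout(2):  <2:cand b11 ->
11. deliver 2→0:  <0:foll b8 p>
12. deliver 0→1:  nop
13. deliver 2→0:  <0:foll b11 p>
14. deliver 2→1:  <1:foll b8 p>
15. deliver 2→1:  <1:foll b11 p>
16. timeout(1):  <1:cand b13 p>
17. propose(1,'s'):  nop
18. deliver 1→2:  nop
19. deliver 2→1:  nop
20. deliver 1→0:  <0:foll b13 p>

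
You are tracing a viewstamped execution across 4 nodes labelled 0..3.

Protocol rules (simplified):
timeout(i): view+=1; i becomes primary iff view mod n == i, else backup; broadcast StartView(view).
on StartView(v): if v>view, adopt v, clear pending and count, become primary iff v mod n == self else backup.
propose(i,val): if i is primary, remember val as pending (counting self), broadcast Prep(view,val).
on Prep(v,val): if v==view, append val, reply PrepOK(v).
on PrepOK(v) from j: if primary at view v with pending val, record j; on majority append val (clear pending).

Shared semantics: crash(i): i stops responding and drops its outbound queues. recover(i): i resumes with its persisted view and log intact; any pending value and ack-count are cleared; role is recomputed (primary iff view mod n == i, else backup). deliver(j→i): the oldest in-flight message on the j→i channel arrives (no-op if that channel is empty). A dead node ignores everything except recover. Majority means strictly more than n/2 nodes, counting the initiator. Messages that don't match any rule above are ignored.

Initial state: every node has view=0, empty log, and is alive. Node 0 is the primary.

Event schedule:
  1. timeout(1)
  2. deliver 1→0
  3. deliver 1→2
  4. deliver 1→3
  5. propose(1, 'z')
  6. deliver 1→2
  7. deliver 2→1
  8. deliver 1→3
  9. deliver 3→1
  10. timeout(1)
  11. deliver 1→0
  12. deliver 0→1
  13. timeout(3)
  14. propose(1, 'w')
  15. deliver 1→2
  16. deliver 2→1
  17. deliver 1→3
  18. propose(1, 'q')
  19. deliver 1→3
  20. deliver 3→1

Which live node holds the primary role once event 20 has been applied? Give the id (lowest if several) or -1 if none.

1. timeout(1):  <1:prim v1 ->
2. deliver 1→0:  <0:back v1 ->
3. deliver 1→2:  <2:back v1 ->
4. deliver 1→3:  <3:back v1 ->
5. propose(1,'z'):  nop
6. deliver 1→2:  <2:back v1 z>
7. deliver 2→1:  nop
8. deliver 1→3:  <3:back v1 z>
9. deliver 3→1:  <1:prim v1 z>
10. timeout(1):  <1:back v2 z>
11. deliver 1→0:  <0:back v1 z>
12. deliver 0→1:  nop
13. timeout(3):  <3:back v2 z>
14. propose(1,'w'):  nop
15. deliver 1→2:  <2:prim v2 z>
16. deliver 2→1:  nop
17. deliver 1→3:  nop
18. propose(1,'q'):  nop
19. deliver 1→3:  nop
20. deliver 3→1:  nop

2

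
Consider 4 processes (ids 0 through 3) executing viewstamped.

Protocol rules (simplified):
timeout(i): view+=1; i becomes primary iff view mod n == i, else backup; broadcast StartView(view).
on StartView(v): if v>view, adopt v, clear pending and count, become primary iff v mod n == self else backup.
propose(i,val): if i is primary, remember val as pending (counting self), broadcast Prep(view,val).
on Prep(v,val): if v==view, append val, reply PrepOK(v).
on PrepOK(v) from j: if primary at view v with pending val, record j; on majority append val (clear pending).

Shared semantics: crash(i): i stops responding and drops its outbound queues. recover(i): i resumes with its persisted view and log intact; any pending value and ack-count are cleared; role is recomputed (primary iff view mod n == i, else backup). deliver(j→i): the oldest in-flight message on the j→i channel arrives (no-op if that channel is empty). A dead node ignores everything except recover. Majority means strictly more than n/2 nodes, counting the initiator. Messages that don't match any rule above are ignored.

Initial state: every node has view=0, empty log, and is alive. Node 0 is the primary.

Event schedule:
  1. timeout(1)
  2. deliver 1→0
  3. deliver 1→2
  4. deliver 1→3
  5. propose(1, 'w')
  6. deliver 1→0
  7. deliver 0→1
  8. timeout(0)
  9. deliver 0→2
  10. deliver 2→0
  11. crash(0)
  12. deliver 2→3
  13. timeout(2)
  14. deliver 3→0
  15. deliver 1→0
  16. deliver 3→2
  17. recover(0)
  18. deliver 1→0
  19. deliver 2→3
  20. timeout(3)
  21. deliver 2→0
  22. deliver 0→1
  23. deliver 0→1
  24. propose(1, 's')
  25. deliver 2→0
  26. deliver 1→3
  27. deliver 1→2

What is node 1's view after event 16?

after 1 — timeout(1): n1:prim/v1/[-]
after 2 — deliver 1→0: n0:back/v1/[-]
after 3 — deliver 1→2: n2:back/v1/[-]
after 4 — deliver 1→3: n3:back/v1/[-]
after 5 — propose(1,'w'): ·
after 6 — deliver 1→0: n0:back/v1/[w]
after 7 — deliver 0→1: ·
after 8 — timeout(0): n0:back/v2/[w]
after 9 — deliver 0→2: n2:prim/v2/[-]
after 10 — deliver 2→0: ·
after 11 — crash(0): n0:✗back/v2/[w]
after 12 — deliver 2→3: ·
after 13 — timeout(2): n2:back/v3/[-]
after 14 — deliver 3→0: ·
after 15 — deliver 1→0: ·
after 16 — deliver 3→2: ·

1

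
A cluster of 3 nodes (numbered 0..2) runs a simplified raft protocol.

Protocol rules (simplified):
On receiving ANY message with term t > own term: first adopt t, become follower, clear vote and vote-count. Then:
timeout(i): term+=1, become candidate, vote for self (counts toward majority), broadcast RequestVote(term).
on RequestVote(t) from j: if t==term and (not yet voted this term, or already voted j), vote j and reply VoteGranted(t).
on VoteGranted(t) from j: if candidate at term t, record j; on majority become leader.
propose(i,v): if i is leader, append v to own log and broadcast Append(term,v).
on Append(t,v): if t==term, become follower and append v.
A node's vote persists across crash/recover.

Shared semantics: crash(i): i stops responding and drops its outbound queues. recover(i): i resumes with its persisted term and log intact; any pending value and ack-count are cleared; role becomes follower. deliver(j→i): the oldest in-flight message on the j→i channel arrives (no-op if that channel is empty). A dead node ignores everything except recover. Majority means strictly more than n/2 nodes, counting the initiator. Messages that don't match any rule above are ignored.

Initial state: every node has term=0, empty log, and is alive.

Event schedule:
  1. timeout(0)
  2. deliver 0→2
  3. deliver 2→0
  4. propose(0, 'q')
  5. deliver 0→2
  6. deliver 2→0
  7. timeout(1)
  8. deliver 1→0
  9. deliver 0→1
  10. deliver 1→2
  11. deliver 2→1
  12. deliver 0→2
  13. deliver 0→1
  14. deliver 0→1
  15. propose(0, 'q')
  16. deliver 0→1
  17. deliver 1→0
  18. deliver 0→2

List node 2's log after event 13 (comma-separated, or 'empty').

e1 timeout(0): 0[cand,t=1,-]
e2 deliver 0→2: 2[foll,t=1,-]
e3 deliver 2→0: 0[lead,t=1,-]
e4 propose(0,'q'): 0[lead,t=1,q]
e5 deliver 0→2: 2[foll,t=1,q]
e6 deliver 2→0: ·
e7 timeout(1): 1[cand,t=1,-]
e8 deliver 1→0: ·
e9 deliver 0→1: ·
e10 deliver 1→2: ·
e11 deliver 2→1: ·
e12 deliver 0→2: ·
e13 deliver 0→1: 1[foll,t=1,q]

q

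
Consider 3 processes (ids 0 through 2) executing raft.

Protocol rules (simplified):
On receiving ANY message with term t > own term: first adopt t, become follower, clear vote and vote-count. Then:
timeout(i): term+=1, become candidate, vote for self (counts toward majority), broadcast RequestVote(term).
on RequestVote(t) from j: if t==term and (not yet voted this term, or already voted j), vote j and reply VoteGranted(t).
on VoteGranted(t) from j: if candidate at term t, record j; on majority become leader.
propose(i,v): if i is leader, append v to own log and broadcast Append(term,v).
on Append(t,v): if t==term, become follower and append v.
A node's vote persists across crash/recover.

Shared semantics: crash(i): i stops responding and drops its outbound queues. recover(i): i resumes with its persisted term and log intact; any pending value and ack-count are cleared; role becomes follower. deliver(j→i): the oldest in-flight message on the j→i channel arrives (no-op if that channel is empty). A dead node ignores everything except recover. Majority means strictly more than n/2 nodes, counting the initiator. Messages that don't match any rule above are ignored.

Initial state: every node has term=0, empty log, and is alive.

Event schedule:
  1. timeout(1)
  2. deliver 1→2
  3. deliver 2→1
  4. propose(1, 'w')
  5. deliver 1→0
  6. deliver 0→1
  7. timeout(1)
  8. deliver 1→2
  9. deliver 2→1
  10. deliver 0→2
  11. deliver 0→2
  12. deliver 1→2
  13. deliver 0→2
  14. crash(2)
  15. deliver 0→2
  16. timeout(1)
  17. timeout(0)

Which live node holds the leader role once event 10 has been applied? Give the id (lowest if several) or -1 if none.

-1

1. timeout(1):  <1:cand t1 ->
2. deliver 1→2:  <2:foll t1 ->
3. deliver 2→1:  <1:lead t1 ->
4. propose(1,'w'):  <1:lead t1 w>
5. deliver 1→0:  <0:foll t1 ->
6. deliver 0→1:  nop
7. timeout(1):  <1:cand t2 w>
8. deliver 1→2:  <2:foll t1 w>
9. deliver 2→1:  nop
10. deliver 0→2:  nop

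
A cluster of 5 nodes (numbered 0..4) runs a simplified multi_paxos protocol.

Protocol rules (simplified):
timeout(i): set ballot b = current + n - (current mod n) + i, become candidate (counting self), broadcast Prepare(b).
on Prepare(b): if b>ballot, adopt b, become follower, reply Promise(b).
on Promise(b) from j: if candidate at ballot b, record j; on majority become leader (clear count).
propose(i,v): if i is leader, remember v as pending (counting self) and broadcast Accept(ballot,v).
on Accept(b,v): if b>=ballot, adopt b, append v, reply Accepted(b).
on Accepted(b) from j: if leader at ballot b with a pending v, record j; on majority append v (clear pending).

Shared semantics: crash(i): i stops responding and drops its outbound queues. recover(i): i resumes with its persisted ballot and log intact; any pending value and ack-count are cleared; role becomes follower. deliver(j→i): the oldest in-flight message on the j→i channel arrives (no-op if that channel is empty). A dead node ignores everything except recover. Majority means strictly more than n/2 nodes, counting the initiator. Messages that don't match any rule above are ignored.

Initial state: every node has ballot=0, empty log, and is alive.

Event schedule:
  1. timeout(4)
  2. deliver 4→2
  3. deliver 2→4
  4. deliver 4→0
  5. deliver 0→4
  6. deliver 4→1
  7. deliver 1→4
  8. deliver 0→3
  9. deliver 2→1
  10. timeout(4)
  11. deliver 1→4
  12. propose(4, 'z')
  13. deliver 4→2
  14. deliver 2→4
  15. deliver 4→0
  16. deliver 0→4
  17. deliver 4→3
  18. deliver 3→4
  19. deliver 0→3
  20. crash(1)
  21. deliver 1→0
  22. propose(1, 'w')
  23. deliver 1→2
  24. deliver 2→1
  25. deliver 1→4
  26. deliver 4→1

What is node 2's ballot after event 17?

[1] timeout(4) → N4(cand b9 [-])
[2] deliver 4→2 → N2(foll b9 [-])
[3] deliver 2→4 → ∅
[4] deliver 4→0 → N0(foll b9 [-])
[5] deliver 0→4 → N4(lead b9 [-])
[6] deliver 4→1 → N1(foll b9 [-])
[7] deliver 1→4 → ∅
[8] deliver 0→3 → ∅
[9] deliver 2→1 → ∅
[10] timeout(4) → N4(cand b14 [-])
[11] deliver 1→4 → ∅
[12] propose(4,'z') → ∅
[13] deliver 4→2 → N2(foll b14 [-])
[14] deliver 2→4 → ∅
[15] deliver 4→0 → N0(foll b14 [-])
[16] deliver 0→4 → N4(lead b14 [-])
[17] deliver 4→3 → N3(foll b9 [-])

14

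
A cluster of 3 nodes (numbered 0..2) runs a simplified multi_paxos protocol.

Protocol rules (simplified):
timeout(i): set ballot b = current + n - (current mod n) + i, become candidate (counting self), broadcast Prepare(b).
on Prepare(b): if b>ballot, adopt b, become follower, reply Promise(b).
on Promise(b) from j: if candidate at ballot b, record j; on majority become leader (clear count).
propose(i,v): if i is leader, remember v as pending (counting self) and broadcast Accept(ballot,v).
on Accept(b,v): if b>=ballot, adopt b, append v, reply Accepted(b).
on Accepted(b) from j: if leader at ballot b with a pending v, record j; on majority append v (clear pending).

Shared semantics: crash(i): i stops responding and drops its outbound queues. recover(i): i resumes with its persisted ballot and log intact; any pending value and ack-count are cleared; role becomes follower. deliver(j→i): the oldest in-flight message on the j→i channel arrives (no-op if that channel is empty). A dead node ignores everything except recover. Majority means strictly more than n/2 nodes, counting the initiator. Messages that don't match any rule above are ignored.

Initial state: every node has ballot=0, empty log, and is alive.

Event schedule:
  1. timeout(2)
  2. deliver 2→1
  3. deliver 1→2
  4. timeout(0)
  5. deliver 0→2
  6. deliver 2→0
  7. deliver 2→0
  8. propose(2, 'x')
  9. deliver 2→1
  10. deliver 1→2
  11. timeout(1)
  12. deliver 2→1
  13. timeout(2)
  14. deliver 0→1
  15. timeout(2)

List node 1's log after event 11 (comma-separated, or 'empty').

[1] timeout(2) → N2(cand b5 [-])
[2] deliver 2→1 → N1(foll b5 [-])
[3] deliver 1→2 → N2(lead b5 [-])
[4] timeout(0) → N0(cand b3 [-])
[5] deliver 0→2 → ∅
[6] deliver 2→0 → N0(foll b5 [-])
[7] deliver 2→0 → ∅
[8] propose(2,'x') → ∅
[9] deliver 2→1 → N1(foll b5 [x])
[10] deliver 1→2 → N2(lead b5 [x])
[11] timeout(1) → N1(cand b7 [x])

x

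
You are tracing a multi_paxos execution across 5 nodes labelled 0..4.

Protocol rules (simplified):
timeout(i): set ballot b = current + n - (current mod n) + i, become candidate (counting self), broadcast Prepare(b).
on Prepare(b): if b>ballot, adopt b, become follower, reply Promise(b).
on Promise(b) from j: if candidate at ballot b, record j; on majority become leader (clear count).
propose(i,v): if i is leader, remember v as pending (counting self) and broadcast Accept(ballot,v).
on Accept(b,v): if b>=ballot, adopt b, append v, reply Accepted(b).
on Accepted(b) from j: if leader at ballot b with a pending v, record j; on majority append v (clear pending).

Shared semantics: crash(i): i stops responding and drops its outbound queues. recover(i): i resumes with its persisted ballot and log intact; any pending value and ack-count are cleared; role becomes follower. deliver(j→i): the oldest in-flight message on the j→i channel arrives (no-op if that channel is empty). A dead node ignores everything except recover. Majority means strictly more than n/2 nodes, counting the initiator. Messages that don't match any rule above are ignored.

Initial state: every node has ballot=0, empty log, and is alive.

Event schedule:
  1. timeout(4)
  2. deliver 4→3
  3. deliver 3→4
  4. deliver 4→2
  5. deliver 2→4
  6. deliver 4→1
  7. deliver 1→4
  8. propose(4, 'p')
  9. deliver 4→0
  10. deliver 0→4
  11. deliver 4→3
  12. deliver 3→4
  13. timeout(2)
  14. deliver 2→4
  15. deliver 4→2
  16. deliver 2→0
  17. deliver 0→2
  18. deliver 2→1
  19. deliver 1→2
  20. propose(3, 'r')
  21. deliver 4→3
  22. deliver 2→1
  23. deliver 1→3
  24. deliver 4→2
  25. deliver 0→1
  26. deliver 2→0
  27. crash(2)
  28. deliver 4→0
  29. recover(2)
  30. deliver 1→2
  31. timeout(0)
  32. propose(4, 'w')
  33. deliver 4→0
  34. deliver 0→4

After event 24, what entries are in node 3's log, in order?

p

1. timeout(4):  <4:cand b9 ->
2. deliver 4→3:  <3:foll b9 ->
3. deliver 3→4:  nop
4. deliver 4→2:  <2:foll b9 ->
5. deliver 2→4:  <4:lead b9 ->
6. deliver 4→1:  <1:foll b9 ->
7. deliver 1→4:  nop
8. propose(4,'p'):  nop
9. deliver 4→0:  <0:foll b9 ->
10. deliver 0→4:  nop
11. deliver 4→3:  <3:foll b9 p>
12. deliver 3→4:  nop
13. timeout(2):  <2:cand b12 ->
14. deliver 2→4:  <4:foll b12 ->
15. deliver 4→2:  nop
16. deliver 2→0:  <0:foll b12 ->
17. deliver 0→2:  nop
18. deliver 2→1:  <1:foll b12 ->
19. deliver 1→2:  <2:lead b12 ->
20. propose(3,'r'):  nop
21. deliver 4→3:  nop
22. deliver 2→1:  nop
23. deliver 1→3:  nop
24. deliver 4→2:  nop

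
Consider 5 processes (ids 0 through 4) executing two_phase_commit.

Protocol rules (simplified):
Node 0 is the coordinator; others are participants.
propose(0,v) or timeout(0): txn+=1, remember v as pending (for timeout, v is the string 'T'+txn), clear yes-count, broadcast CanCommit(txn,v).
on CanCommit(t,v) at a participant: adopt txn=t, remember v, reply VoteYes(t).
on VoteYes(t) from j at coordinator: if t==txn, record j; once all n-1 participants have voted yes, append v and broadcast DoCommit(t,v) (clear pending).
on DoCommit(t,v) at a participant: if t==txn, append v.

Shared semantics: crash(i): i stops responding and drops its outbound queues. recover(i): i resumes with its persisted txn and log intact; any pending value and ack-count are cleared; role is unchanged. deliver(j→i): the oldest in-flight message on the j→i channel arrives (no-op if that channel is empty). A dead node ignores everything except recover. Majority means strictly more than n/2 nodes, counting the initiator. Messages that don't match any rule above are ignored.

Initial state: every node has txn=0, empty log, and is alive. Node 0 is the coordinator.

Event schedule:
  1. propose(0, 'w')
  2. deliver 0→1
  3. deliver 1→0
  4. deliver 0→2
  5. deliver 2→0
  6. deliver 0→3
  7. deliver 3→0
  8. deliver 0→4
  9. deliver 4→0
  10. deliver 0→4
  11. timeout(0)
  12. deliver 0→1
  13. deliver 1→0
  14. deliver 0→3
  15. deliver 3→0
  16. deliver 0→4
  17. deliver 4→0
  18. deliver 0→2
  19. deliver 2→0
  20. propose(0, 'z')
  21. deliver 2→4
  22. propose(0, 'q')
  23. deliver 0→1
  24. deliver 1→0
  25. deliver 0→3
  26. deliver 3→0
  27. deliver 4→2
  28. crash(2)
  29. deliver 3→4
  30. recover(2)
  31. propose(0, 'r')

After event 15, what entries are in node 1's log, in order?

w

e1 propose(0,'w'): 0[coor,t=1,-]
e2 deliver 0→1: 1[part,t=1,-]
e3 deliver 1→0: ·
e4 deliver 0→2: 2[part,t=1,-]
e5 deliver 2→0: ·
e6 deliver 0→3: 3[part,t=1,-]
e7 deliver 3→0: ·
e8 deliver 0→4: 4[part,t=1,-]
e9 deliver 4→0: 0[coor,t=1,w]
e10 deliver 0→4: 4[part,t=1,w]
e11 timeout(0): 0[coor,t=2,w]
e12 deliver 0→1: 1[part,t=1,w]
e13 deliver 1→0: ·
e14 deliver 0→3: 3[part,t=1,w]
e15 deliver 3→0: ·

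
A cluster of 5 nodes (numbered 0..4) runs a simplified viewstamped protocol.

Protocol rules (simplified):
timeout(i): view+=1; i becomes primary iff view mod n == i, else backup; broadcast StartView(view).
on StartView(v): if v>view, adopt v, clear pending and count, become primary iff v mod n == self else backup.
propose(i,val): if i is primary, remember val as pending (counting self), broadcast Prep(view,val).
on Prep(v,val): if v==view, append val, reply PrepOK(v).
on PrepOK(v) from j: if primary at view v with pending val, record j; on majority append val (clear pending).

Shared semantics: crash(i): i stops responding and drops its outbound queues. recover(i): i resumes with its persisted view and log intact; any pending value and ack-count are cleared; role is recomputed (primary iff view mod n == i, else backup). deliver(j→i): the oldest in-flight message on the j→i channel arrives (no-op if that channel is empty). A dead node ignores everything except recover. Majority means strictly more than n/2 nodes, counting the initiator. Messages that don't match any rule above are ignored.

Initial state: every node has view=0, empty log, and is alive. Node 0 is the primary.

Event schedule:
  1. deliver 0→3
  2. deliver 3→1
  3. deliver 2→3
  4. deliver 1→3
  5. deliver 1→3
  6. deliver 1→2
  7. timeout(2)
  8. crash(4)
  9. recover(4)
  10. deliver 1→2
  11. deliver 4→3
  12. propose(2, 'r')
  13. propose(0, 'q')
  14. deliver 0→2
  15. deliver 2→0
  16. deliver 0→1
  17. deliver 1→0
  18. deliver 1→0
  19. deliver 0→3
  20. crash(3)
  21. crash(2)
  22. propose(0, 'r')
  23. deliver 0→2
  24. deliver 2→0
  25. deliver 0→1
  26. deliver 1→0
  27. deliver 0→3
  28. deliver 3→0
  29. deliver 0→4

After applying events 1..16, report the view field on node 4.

0

1. deliver 0→3:  nop
2. deliver 3→1:  nop
3. deliver 2→3:  nop
4. deliver 1→3:  nop
5. deliver 1→3:  nop
6. deliver 1→2:  nop
7. timeout(2):  <2:back v1 ->
8. crash(4):  <4:✗back v0 ->
9. recover(4):  <4:back v0 ->
10. deliver 1→2:  nop
11. deliver 4→3:  nop
12. propose(2,'r'):  nop
13. propose(0,'q'):  nop
14. deliver 0→2:  nop
15. deliver 2→0:  <0:back v1 ->
16. deliver 0→1:  <1:back v0 q>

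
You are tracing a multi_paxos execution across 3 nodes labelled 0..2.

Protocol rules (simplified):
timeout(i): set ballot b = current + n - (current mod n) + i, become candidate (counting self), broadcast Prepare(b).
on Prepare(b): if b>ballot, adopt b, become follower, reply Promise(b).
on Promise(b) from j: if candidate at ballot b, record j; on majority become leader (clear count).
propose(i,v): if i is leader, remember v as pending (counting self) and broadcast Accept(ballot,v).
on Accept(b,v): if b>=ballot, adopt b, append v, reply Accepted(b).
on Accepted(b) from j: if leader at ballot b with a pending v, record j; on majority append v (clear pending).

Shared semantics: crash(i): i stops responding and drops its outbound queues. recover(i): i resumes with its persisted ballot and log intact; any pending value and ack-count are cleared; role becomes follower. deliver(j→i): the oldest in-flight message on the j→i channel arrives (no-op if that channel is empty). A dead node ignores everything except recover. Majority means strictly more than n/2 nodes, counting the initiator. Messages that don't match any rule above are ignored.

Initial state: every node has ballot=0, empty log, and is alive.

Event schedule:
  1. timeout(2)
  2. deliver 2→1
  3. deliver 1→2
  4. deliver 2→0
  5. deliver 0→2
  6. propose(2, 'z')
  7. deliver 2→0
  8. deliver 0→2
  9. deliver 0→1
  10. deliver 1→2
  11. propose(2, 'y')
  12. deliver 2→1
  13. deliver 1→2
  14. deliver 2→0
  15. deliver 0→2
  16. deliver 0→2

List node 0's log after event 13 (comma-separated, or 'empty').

z

step 1 timeout(2): 2={cand,b=5,log=-}
step 2 deliver 2→1: 1={foll,b=5,log=-}
step 3 deliver 1→2: 2={lead,b=5,log=-}
step 4 deliver 2→0: 0={foll,b=5,log=-}
step 5 deliver 0→2: —
step 6 propose(2,'z'): —
step 7 deliver 2→0: 0={foll,b=5,log=z}
step 8 deliver 0→2: 2={lead,b=5,log=z}
step 9 deliver 0→1: —
step 10 deliver 1→2: —
step 11 propose(2,'y'): —
step 12 deliver 2→1: 1={foll,b=5,log=z}
step 13 deliver 1→2: 2={lead,b=5,log=z,y}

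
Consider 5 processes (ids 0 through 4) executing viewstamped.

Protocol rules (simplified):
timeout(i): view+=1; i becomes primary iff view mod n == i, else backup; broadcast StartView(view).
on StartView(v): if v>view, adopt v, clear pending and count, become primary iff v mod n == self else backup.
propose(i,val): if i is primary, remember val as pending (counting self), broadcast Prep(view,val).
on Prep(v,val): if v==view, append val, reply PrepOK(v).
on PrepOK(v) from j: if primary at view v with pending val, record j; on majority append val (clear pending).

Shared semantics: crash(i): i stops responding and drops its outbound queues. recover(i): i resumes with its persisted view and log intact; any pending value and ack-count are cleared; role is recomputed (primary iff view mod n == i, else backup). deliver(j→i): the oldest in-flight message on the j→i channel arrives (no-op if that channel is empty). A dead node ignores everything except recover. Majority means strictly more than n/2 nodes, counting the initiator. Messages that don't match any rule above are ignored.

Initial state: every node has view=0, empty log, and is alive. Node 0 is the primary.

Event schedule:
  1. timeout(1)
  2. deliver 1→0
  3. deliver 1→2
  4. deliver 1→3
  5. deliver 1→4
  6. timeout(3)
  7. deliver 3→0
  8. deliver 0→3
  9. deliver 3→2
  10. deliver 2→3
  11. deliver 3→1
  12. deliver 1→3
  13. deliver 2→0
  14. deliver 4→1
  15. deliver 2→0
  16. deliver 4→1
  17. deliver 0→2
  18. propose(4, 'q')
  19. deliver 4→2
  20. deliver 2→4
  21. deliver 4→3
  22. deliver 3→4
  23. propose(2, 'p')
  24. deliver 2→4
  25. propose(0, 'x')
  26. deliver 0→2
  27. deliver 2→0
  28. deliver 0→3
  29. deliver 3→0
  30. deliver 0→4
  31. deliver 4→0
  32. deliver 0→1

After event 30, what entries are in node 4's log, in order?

e1 timeout(1): 1[prim,v=1,-]
e2 deliver 1→0: 0[back,v=1,-]
e3 deliver 1→2: 2[back,v=1,-]
e4 deliver 1→3: 3[back,v=1,-]
e5 deliver 1→4: 4[back,v=1,-]
e6 timeout(3): 3[back,v=2,-]
e7 deliver 3→0: 0[back,v=2,-]
e8 deliver 0→3: ·
e9 deliver 3→2: 2[prim,v=2,-]
e10 deliver 2→3: ·
e11 deliver 3→1: 1[back,v=2,-]
e12 deliver 1→3: ·
e13 deliver 2→0: ·
e14 deliver 4→1: ·
e15 deliver 2→0: ·
e16 deliver 4→1: ·
e17 deliver 0→2: ·
e18 propose(4,'q'): ·
e19 deliver 4→2: ·
e20 deliver 2→4: ·
e21 deliver 4→3: ·
e22 deliver 3→4: 4[back,v=2,-]
e23 propose(2,'p'): ·
e24 deliver 2→4: 4[back,v=2,p]
e25 propose(0,'x'): ·
e26 deliver 0→2: ·
e27 deliver 2→0: 0[back,v=2,p]
e28 deliver 0→3: ·
e29 deliver 3→0: ·
e30 deliver 0→4: ·

p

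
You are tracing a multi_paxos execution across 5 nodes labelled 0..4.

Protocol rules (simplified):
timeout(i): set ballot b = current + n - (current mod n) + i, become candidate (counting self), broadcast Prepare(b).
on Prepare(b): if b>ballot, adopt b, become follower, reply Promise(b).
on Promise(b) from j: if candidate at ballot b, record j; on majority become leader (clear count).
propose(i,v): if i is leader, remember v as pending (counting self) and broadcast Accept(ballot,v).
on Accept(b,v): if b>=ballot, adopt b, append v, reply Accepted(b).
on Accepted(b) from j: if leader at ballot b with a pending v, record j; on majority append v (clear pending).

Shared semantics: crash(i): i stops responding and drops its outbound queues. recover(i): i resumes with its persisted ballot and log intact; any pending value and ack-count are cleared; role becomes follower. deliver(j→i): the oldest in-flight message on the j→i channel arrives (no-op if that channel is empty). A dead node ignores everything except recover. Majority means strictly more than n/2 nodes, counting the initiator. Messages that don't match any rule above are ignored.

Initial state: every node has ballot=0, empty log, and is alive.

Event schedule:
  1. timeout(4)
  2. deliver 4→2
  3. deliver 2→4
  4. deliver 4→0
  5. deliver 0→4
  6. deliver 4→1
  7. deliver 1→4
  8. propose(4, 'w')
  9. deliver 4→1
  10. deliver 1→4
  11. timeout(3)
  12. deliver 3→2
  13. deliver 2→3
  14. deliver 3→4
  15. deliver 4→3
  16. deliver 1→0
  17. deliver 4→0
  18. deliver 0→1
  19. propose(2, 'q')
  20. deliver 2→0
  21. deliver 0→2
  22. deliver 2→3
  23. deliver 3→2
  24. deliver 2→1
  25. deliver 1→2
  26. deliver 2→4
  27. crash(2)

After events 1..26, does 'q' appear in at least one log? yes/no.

1. timeout(4):  <4:cand b9 ->
2. deliver 4→2:  <2:foll b9 ->
3. deliver 2→4:  nop
4. deliver 4→0:  <0:foll b9 ->
5. deliver 0→4:  <4:lead b9 ->
6. deliver 4→1:  <1:foll b9 ->
7. deliver 1→4:  nop
8. propose(4,'w'):  nop
9. deliver 4→1:  <1:foll b9 w>
10. deliver 1→4:  nop
11. timeout(3):  <3:cand b8 ->
12. deliver 3→2:  nop
13. deliver 2→3:  nop
14. deliver 3→4:  nop
15. deliver 4→3:  <3:foll b9 ->
16. deliver 1→0:  nop
17. deliver 4→0:  <0:foll b9 w>
18. deliver 0→1:  nop
19. propose(2,'q'):  nop
20. deliver 2→0:  nop
21. deliver 0→2:  nop
22. deliver 2→3:  nop
23. deliver 3→2:  nop
24. deliver 2→1:  nop
25. deliver 1→2:  nop
26. deliver 2→4:  nop

no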